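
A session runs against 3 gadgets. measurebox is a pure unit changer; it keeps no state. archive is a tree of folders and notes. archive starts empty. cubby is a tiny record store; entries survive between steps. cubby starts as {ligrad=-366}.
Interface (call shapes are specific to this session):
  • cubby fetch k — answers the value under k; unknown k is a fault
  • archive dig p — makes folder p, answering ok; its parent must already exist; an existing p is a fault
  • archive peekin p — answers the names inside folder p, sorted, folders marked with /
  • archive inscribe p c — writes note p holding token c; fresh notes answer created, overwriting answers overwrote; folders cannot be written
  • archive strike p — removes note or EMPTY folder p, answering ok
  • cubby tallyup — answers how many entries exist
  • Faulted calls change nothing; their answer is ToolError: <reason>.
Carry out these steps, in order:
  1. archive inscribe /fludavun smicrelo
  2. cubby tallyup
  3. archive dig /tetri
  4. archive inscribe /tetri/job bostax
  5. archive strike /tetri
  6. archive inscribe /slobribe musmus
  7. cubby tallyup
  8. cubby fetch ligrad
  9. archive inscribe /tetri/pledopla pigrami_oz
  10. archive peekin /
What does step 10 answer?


→ archive inscribe(p=/fludavun, c=smicrelo)
← created
→ cubby tallyup()
← 1
→ archive dig(p=/tetri)
← ok
→ archive inscribe(p=/tetri/job, c=bostax)
← created
→ archive strike(p=/tetri)
← ToolError: not empty
→ archive inscribe(p=/slobribe, c=musmus)
← created
→ cubby tallyup()
← 1
→ cubby fetch(k=ligrad)
← -366
→ archive inscribe(p=/tetri/pledopla, c=pigrami_oz)
← created
→ archive peekin(p=/)
← [fludavun, slobribe, tetri/]

Answer: [fludavun, slobribe, tetri/]


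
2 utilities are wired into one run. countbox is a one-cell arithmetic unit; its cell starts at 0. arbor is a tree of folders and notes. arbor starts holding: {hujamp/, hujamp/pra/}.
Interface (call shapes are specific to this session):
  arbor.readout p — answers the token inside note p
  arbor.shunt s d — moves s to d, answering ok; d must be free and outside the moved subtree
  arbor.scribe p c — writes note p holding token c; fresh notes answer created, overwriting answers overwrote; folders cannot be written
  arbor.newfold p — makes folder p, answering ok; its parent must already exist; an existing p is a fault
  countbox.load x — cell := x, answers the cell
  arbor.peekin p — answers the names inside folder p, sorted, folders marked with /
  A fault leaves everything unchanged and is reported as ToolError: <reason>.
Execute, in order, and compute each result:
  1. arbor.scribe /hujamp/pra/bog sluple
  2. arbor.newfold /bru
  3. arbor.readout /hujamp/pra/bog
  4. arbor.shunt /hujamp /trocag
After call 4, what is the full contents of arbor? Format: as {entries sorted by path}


% 1. arbor.scribe(p='/hujamp/pra/bog', c='sluple') => created
% 2. arbor.newfold(p='/bru') => ok
% 3. arbor.readout(p='/hujamp/pra/bog') => sluple
% 4. arbor.shunt(s='/hujamp', d='/trocag') => ok

Answer: {bru/, trocag/, trocag/pra/, trocag/pra/bog=sluple}


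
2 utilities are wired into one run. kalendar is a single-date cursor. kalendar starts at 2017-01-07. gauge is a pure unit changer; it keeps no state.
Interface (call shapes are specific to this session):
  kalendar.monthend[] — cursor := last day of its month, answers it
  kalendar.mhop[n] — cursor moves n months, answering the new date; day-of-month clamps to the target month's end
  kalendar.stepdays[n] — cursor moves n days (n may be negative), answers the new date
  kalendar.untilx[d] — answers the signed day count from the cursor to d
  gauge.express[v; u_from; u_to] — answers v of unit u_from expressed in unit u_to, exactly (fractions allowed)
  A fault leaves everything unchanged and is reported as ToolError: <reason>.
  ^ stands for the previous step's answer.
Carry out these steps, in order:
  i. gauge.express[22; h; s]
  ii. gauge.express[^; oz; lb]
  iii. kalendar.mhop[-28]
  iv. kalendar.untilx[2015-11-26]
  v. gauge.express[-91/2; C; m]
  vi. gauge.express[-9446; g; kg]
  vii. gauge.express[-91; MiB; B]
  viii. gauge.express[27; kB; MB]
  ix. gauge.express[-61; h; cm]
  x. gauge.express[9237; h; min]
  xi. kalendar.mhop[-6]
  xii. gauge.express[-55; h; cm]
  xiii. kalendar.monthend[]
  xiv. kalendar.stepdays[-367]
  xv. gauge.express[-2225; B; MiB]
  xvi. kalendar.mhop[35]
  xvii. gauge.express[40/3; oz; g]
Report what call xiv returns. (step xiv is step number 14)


Answer: 2013-03-29

Derivation:
# gauge.express(v='22', u_from='h', u_to='s') -> 79200
# gauge.express(v='^', u_from='oz', u_to='lb') -> 4950
# kalendar.mhop(n='-28') -> 2014-09-07
# kalendar.untilx(d='2015-11-26') -> 445
# gauge.express(v='-91/2', u_from='C', u_to='m') -> ToolError: incompatible units
# gauge.express(v='-9446', u_from='g', u_to='kg') -> -4723/500
# gauge.express(v='-91', u_from='MiB', u_to='B') -> -95420416
# gauge.express(v='27', u_from='kB', u_to='MB') -> 27/1000
# gauge.express(v='-61', u_from='h', u_to='cm') -> ToolError: incompatible units
# gauge.express(v='9237', u_from='h', u_to='min') -> 554220
# kalendar.mhop(n='-6') -> 2014-03-07
# gauge.express(v='-55', u_from='h', u_to='cm') -> ToolError: incompatible units
# kalendar.monthend() -> 2014-03-31
# kalendar.stepdays(n='-367') -> 2013-03-29
# gauge.express(v='-2225', u_from='B', u_to='MiB') -> -2225/1048576
# kalendar.mhop(n='35') -> 2016-02-29
# gauge.express(v='40/3', u_from='oz', u_to='g') -> 45359237/120000


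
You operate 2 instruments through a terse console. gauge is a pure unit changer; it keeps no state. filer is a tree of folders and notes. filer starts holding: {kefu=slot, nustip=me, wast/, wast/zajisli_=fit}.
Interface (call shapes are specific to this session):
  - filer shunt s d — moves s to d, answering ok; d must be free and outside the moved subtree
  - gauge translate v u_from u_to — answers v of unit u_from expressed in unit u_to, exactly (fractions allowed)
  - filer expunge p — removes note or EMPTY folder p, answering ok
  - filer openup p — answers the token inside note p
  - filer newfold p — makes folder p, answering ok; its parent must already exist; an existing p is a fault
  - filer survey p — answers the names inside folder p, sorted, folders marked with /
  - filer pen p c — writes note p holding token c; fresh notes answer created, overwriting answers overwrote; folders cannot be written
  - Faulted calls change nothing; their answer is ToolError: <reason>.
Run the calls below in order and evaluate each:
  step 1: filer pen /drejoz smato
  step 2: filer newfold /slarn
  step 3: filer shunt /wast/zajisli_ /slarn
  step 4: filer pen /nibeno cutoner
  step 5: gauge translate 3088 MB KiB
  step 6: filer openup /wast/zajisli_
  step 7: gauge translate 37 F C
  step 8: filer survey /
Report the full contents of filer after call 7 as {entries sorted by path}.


$ filer pen p='/drejoz' c='smato'
:: created
$ filer newfold p='/slarn'
:: ok
$ filer shunt s='/wast/zajisli_' d='/slarn'
:: ToolError: exists
$ filer pen p='/nibeno' c='cutoner'
:: created
$ gauge translate v='3088' u_from='MB' u_to='KiB'
:: 3015625
$ filer openup p='/wast/zajisli_'
:: fit
$ gauge translate v='37' u_from='F' u_to='C'
:: 25/9
$ filer survey p='/'
:: [drejoz, kefu, nibeno, nustip, slarn/, wast/]

Answer: {drejoz=smato, kefu=slot, nibeno=cutoner, nustip=me, slarn/, wast/, wast/zajisli_=fit}


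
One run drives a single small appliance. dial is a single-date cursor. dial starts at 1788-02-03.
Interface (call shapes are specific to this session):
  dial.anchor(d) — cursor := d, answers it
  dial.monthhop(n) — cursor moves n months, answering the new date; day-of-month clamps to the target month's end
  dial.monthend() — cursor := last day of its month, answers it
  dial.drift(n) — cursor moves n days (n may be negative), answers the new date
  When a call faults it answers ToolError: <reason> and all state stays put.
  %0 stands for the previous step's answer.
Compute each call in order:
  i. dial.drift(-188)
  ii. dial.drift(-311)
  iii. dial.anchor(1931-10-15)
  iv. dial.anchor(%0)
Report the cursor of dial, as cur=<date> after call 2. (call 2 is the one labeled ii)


Answer: cur=1786-09-22

Derivation:
I try dial.drift on n='-188', and observe 1787-07-30.
Invoking dial.drift on n='-311', and see 1786-09-22.
I try dial.anchor on d='1931-10-15', and observe 1931-10-15.
I run dial.anchor on d='%0', which returns 1931-10-15.


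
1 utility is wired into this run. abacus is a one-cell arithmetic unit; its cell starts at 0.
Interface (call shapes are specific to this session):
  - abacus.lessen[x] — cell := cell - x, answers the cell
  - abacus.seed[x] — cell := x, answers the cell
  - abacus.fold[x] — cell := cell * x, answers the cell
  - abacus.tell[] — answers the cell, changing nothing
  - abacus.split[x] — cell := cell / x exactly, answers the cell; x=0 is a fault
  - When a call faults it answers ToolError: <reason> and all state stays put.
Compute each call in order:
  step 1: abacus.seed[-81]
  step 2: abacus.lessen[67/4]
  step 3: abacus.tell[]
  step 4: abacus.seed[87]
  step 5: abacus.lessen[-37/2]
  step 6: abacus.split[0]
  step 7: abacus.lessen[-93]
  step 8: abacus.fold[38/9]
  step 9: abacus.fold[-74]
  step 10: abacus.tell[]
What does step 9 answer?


Answer: -558182/9

Derivation:
;; 1. seed(x: -81) : -81
;; 2. lessen(x: 67/4) : -391/4
;; 3. tell() : -391/4
;; 4. seed(x: 87) : 87
;; 5. lessen(x: -37/2) : 211/2
;; 6. split(x: 0) : ToolError: division by zero
;; 7. lessen(x: -93) : 397/2
;; 8. fold(x: 38/9) : 7543/9
;; 9. fold(x: -74) : -558182/9
;; 10. tell() : -558182/9


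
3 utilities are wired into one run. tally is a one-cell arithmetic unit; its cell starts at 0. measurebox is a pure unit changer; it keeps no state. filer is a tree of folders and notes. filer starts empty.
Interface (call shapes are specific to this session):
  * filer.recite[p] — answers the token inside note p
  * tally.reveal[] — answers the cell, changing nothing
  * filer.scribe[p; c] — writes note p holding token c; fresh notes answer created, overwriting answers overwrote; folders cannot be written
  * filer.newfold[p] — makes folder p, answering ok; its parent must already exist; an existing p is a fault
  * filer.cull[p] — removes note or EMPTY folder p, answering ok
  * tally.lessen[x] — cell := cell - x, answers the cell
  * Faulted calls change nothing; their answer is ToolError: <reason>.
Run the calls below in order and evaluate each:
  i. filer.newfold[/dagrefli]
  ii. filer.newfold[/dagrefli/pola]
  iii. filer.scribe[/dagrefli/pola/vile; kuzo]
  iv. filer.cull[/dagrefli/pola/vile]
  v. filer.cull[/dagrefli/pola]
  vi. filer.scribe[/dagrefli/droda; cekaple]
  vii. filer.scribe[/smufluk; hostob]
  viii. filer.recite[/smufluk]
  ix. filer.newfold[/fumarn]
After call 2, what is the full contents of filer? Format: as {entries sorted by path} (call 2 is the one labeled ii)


I try newfold using p='/dagrefli', giving ok.
I call newfold using p='/dagrefli/pola', and get ok.
Next I call scribe using p='/dagrefli/pola/vile', c='kuzo', which returns created.
Next I call cull using p='/dagrefli/pola/vile', and observe ok.
Now I run cull using p='/dagrefli/pola', giving ok.
Next I call scribe using p='/dagrefli/droda', c='cekaple', yielding created.
Using scribe using p='/smufluk', c='hostob', and see created.
Then recite using p='/smufluk', giving hostob.
Calling newfold using p='/fumarn', → ok.

Answer: {dagrefli/, dagrefli/pola/}


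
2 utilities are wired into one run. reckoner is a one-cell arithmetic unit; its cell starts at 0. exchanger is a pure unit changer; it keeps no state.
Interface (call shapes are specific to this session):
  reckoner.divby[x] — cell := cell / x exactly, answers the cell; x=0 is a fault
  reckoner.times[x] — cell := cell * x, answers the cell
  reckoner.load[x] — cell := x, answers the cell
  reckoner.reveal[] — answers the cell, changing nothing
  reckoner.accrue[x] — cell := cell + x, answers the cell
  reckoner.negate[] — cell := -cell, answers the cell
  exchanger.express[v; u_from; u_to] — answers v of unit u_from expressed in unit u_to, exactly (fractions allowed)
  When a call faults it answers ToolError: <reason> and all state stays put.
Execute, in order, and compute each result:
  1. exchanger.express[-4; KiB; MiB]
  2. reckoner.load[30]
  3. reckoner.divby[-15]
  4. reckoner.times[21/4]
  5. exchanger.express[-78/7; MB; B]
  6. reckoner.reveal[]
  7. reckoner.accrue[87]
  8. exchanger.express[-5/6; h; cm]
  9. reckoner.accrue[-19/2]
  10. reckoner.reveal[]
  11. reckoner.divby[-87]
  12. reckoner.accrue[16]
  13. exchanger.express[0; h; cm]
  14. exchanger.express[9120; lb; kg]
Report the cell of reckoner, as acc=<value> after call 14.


Answer: acc=1325/87

Derivation:
Do: exchanger.express[v='-4'; u_from='KiB'; u_to='MiB']
See: -1/256
Do: reckoner.load[x='30']
See: 30
Do: reckoner.divby[x='-15']
See: -2
Do: reckoner.times[x='21/4']
See: -21/2
Do: exchanger.express[v='-78/7'; u_from='MB'; u_to='B']
See: -78000000/7
Do: reckoner.reveal[]
See: -21/2
Do: reckoner.accrue[x='87']
See: 153/2
Do: exchanger.express[v='-5/6'; u_from='h'; u_to='cm']
See: ToolError: incompatible units
Do: reckoner.accrue[x='-19/2']
See: 67
Do: reckoner.reveal[]
See: 67
Do: reckoner.divby[x='-87']
See: -67/87
Do: reckoner.accrue[x='16']
See: 1325/87
Do: exchanger.express[v='0'; u_from='h'; u_to='cm']
See: ToolError: incompatible units
Do: exchanger.express[v='9120'; u_from='lb'; u_to='kg']
See: 2585476509/625000


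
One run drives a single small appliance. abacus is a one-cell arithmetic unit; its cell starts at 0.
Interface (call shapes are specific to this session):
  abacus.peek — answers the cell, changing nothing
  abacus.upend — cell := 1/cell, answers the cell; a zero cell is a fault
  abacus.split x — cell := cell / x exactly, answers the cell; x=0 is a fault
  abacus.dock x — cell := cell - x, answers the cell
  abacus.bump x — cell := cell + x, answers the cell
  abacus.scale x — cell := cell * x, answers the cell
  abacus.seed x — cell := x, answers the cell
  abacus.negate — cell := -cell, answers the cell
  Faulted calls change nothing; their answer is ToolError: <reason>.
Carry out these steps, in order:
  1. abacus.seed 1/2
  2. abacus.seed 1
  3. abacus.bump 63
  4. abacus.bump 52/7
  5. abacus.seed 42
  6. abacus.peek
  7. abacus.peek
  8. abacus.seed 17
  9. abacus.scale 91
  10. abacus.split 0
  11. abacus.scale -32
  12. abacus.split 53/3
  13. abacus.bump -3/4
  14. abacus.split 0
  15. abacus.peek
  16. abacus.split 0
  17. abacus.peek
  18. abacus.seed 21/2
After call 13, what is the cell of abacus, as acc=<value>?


==> abacus.seed(x: 1/2)
<== 1/2
==> abacus.seed(x: 1)
<== 1
==> abacus.bump(x: 63)
<== 64
==> abacus.bump(x: 52/7)
<== 500/7
==> abacus.seed(x: 42)
<== 42
==> abacus.peek()
<== 42
==> abacus.peek()
<== 42
==> abacus.seed(x: 17)
<== 17
==> abacus.scale(x: 91)
<== 1547
==> abacus.split(x: 0)
<== ToolError: division by zero
==> abacus.scale(x: -32)
<== -49504
==> abacus.split(x: 53/3)
<== -148512/53
==> abacus.bump(x: -3/4)
<== -594207/212
==> abacus.split(x: 0)
<== ToolError: division by zero
==> abacus.peek()
<== -594207/212
==> abacus.split(x: 0)
<== ToolError: division by zero
==> abacus.peek()
<== -594207/212
==> abacus.seed(x: 21/2)
<== 21/2

Answer: acc=-594207/212


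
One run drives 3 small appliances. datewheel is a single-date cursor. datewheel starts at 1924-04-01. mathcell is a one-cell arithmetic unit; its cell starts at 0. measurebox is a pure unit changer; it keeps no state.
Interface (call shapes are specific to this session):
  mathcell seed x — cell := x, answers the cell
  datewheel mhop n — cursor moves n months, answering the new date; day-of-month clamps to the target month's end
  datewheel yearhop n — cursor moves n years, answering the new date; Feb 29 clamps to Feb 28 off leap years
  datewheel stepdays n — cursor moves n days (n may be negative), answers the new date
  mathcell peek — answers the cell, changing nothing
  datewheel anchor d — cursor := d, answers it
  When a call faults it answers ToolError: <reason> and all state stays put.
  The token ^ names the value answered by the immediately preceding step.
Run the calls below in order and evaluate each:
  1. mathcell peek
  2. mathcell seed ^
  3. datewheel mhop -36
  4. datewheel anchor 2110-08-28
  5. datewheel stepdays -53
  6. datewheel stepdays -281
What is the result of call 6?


Answer: 2109-09-28

Derivation:
;; 1. mathcell peek() : 0
;; 2. mathcell seed(x=^) : 0
;; 3. datewheel mhop(n=-36) : 1921-04-01
;; 4. datewheel anchor(d=2110-08-28) : 2110-08-28
;; 5. datewheel stepdays(n=-53) : 2110-07-06
;; 6. datewheel stepdays(n=-281) : 2109-09-28


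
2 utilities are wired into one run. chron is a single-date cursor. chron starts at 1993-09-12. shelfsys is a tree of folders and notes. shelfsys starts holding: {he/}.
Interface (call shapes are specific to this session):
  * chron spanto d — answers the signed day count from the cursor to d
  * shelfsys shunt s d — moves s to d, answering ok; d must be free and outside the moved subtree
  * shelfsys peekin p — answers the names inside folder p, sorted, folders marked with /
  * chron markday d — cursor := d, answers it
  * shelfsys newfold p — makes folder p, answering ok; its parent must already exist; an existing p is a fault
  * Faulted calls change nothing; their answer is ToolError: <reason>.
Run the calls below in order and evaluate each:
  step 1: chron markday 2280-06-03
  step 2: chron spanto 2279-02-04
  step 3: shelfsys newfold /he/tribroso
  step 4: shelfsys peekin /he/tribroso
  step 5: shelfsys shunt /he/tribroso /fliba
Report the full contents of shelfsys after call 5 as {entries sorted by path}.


Answer: {fliba/, he/}

Derivation:
% chron markday d→2280-06-03
:: 2280-06-03
% chron spanto d→2279-02-04
:: -485
% shelfsys newfold p→/he/tribroso
:: ok
% shelfsys peekin p→/he/tribroso
:: []
% shelfsys shunt s→/he/tribroso d→/fliba
:: ok


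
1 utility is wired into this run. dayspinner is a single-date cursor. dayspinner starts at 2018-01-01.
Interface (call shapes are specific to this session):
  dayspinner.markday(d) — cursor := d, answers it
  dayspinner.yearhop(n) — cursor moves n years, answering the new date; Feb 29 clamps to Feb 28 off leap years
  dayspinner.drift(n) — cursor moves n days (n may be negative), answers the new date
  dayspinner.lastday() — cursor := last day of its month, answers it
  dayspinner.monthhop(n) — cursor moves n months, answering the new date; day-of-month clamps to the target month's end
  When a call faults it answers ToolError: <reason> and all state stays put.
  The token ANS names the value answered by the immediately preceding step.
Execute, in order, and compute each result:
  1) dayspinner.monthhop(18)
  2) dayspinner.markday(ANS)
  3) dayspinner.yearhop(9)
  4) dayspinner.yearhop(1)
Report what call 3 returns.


Answer: 2028-07-01

Derivation:
>> dayspinner.monthhop(18)
<< 2019-07-01
>> dayspinner.markday(ANS)
<< 2019-07-01
>> dayspinner.yearhop(9)
<< 2028-07-01
>> dayspinner.yearhop(1)
<< 2029-07-01


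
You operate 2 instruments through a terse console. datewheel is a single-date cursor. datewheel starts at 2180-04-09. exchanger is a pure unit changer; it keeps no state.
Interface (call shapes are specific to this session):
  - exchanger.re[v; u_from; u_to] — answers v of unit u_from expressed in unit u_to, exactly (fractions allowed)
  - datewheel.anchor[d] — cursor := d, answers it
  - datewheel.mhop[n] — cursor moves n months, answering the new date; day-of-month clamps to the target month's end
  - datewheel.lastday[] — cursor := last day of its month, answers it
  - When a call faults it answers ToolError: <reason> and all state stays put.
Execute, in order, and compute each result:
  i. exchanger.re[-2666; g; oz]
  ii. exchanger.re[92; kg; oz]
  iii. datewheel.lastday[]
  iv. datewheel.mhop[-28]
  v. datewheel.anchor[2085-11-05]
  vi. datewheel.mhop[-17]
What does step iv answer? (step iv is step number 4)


Answer: 2177-12-30

Derivation:
>>> re v: -2666 u_from: g u_to: oz
:: -4265600000/45359237
>>> re v: 92 u_from: kg u_to: oz
:: 147200000000/45359237
>>> lastday
:: 2180-04-30
>>> mhop n: -28
:: 2177-12-30
>>> anchor d: 2085-11-05
:: 2085-11-05
>>> mhop n: -17
:: 2084-06-05


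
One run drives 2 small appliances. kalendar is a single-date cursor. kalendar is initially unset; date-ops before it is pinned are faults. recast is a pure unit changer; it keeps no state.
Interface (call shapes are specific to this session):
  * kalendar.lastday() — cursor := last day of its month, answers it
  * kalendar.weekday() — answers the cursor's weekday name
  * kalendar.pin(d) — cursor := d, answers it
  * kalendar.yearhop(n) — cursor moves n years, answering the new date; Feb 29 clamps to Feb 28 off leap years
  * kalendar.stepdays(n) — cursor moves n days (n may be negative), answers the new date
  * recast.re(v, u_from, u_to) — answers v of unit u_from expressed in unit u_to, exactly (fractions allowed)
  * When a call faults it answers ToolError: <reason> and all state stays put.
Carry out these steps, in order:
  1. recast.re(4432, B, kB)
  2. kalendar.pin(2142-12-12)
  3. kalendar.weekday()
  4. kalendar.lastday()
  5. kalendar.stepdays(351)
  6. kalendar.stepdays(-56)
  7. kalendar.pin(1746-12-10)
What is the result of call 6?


Answer: 2143-10-22

Derivation:
==> recast.re(v=4432, u_from=B, u_to=kB)
<== 554/125
==> kalendar.pin(d=2142-12-12)
<== 2142-12-12
==> kalendar.weekday()
<== Wednesday
==> kalendar.lastday()
<== 2142-12-31
==> kalendar.stepdays(n=351)
<== 2143-12-17
==> kalendar.stepdays(n=-56)
<== 2143-10-22
==> kalendar.pin(d=1746-12-10)
<== 1746-12-10


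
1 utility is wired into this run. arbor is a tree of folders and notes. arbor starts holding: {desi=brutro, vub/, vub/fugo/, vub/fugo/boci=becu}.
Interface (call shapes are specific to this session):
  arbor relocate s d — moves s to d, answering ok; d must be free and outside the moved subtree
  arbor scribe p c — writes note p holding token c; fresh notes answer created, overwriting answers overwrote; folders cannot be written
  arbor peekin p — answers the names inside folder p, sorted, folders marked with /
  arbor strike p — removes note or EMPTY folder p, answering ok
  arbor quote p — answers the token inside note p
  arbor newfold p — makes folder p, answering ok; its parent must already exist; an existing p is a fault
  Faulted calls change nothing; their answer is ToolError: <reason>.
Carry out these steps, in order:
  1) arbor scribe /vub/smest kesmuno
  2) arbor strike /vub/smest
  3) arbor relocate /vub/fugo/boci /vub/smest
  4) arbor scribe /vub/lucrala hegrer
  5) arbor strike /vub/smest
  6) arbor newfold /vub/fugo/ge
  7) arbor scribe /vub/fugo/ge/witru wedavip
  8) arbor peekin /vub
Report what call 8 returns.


Answer: [fugo/, lucrala]

Derivation:
I invoke arbor scribe using p='/vub/smest', c='kesmuno', and see created.
I use arbor strike using p='/vub/smest', which returns ok.
Invoking arbor relocate using s='/vub/fugo/boci', d='/vub/smest', yielding ok.
Using arbor scribe using p='/vub/lucrala', c='hegrer': created.
Next I call arbor strike using p='/vub/smest', and observe ok.
I use arbor newfold using p='/vub/fugo/ge', — result: ok.
Invoking arbor scribe using p='/vub/fugo/ge/witru', c='wedavip', and get created.
Now I run arbor peekin using p='/vub', → [fugo/, lucrala].


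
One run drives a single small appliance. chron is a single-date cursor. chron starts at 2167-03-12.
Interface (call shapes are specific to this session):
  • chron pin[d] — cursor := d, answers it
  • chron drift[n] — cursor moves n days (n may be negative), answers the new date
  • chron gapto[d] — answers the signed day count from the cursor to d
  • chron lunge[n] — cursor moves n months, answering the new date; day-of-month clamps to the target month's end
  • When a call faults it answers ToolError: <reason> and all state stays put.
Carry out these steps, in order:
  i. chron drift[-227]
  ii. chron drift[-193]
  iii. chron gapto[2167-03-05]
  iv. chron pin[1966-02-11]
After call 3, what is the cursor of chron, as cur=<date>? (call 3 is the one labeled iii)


Answer: cur=2166-01-16

Derivation:
$ chron drift -227
= 2166-07-28
$ chron drift -193
= 2166-01-16
$ chron gapto 2167-03-05
= 413
$ chron pin 1966-02-11
= 1966-02-11


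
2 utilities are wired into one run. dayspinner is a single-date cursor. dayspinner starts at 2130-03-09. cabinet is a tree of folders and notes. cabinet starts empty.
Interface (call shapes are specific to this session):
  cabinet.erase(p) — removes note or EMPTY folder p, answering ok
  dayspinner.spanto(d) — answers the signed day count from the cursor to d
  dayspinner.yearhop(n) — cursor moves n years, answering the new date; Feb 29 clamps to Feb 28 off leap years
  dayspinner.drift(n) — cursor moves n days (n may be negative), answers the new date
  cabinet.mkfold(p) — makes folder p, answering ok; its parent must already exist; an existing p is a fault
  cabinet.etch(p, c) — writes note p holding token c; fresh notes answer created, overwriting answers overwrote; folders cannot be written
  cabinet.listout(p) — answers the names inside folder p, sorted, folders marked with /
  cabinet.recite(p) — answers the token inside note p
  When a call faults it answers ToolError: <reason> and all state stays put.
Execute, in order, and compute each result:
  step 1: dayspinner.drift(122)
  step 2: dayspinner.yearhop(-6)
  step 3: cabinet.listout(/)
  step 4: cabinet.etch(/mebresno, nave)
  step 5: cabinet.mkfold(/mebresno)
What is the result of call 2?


Answer: 2124-07-09

Derivation:
// 1. dayspinner.drift(n='122') -> 2130-07-09
// 2. dayspinner.yearhop(n='-6') -> 2124-07-09
// 3. cabinet.listout(p='/') -> []
// 4. cabinet.etch(p='/mebresno', c='nave') -> created
// 5. cabinet.mkfold(p='/mebresno') -> ToolError: exists


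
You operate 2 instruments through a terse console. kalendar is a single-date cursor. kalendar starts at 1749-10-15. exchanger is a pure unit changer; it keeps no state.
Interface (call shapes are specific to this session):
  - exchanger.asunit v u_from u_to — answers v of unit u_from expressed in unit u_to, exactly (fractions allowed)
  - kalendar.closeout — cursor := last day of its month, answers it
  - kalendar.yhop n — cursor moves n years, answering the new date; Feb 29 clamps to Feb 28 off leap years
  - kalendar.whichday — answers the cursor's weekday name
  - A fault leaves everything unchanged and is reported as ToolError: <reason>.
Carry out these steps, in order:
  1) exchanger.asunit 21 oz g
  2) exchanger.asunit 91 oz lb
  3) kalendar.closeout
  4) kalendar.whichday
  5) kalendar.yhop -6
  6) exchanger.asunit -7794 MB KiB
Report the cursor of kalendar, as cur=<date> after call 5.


==> asunit(v=21, u_from=oz, u_to=g)
<== 952543977/1600000
==> asunit(v=91, u_from=oz, u_to=lb)
<== 91/16
==> closeout()
<== 1749-10-31
==> whichday()
<== Friday
==> yhop(n=-6)
<== 1743-10-31
==> asunit(v=-7794, u_from=MB, u_to=KiB)
<== -60890625/8

Answer: cur=1743-10-31


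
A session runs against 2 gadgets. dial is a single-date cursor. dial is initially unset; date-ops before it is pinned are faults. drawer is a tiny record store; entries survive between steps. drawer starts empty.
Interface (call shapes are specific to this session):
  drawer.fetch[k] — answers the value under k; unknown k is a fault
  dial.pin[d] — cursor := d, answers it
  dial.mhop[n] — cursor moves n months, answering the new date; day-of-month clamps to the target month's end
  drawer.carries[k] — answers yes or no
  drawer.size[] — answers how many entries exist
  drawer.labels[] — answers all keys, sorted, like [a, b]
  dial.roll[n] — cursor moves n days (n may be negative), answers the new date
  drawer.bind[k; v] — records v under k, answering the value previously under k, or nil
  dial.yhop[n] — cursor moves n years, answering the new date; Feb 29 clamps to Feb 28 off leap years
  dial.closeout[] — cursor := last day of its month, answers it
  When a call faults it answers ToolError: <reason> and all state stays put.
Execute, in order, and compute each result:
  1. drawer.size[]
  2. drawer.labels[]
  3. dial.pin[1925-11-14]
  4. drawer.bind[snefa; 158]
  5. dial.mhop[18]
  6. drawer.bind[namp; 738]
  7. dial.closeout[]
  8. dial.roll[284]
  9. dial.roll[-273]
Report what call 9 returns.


-> size()
<- 0
-> labels()
<- []
-> pin(d→1925-11-14)
<- 1925-11-14
-> bind(k→snefa, v→158)
<- nil
-> mhop(n→18)
<- 1927-05-14
-> bind(k→namp, v→738)
<- nil
-> closeout()
<- 1927-05-31
-> roll(n→284)
<- 1928-03-10
-> roll(n→-273)
<- 1927-06-11

Answer: 1927-06-11


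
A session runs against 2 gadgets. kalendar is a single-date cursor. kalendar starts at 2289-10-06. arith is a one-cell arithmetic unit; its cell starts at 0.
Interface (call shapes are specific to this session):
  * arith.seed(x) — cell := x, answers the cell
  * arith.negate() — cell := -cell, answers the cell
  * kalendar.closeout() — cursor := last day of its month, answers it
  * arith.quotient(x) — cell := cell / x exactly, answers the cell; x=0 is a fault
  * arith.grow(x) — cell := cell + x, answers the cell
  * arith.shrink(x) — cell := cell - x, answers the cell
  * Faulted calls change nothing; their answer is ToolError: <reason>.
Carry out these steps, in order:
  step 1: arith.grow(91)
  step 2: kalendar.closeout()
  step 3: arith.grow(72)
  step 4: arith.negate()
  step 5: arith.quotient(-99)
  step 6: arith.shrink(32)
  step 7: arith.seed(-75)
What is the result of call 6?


! arith.grow(x→91) -> 91
! kalendar.closeout() -> 2289-10-31
! arith.grow(x→72) -> 163
! arith.negate() -> -163
! arith.quotient(x→-99) -> 163/99
! arith.shrink(x→32) -> -3005/99
! arith.seed(x→-75) -> -75

Answer: -3005/99


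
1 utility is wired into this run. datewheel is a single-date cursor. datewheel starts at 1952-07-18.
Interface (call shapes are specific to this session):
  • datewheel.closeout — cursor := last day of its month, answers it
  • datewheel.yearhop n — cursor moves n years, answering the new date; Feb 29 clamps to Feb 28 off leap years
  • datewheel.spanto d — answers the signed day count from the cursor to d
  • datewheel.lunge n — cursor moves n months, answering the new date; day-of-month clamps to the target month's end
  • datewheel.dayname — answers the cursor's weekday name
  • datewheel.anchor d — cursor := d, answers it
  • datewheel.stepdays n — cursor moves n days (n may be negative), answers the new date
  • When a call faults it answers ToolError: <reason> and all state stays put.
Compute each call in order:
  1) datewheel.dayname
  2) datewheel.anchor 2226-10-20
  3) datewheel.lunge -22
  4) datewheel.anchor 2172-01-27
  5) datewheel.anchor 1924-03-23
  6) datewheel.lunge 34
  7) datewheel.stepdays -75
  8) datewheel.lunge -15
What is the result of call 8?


> dayname
:: Friday
> anchor d='2226-10-20'
:: 2226-10-20
> lunge n='-22'
:: 2224-12-20
> anchor d='2172-01-27'
:: 2172-01-27
> anchor d='1924-03-23'
:: 1924-03-23
> lunge n='34'
:: 1927-01-23
> stepdays n='-75'
:: 1926-11-09
> lunge n='-15'
:: 1925-08-09

Answer: 1925-08-09


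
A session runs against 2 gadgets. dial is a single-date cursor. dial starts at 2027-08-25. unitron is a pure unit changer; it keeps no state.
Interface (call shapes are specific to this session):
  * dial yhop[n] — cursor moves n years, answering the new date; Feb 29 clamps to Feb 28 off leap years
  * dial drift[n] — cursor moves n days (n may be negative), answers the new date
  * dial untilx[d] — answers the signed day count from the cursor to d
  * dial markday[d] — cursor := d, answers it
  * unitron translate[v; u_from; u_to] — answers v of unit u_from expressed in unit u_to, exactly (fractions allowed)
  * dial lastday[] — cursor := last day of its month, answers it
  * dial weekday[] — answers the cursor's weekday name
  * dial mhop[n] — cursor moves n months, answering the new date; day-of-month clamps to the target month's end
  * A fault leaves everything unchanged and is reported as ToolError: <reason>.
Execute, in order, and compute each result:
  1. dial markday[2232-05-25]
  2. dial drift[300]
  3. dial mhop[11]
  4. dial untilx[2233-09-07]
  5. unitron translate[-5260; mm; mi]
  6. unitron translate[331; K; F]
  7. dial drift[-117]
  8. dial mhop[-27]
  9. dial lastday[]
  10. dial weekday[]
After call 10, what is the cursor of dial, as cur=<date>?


Answer: cur=2231-07-31

Derivation:
>> dial markday(2232-05-25)
<< 2232-05-25
>> dial drift(300)
<< 2233-03-21
>> dial mhop(11)
<< 2234-02-21
>> dial untilx(2233-09-07)
<< -167
>> unitron translate(-5260, mm, mi)
<< -1315/402336
>> unitron translate(331, K, F)
<< 13613/100
>> dial drift(-117)
<< 2233-10-27
>> dial mhop(-27)
<< 2231-07-27
>> dial lastday()
<< 2231-07-31
>> dial weekday()
<< Sunday


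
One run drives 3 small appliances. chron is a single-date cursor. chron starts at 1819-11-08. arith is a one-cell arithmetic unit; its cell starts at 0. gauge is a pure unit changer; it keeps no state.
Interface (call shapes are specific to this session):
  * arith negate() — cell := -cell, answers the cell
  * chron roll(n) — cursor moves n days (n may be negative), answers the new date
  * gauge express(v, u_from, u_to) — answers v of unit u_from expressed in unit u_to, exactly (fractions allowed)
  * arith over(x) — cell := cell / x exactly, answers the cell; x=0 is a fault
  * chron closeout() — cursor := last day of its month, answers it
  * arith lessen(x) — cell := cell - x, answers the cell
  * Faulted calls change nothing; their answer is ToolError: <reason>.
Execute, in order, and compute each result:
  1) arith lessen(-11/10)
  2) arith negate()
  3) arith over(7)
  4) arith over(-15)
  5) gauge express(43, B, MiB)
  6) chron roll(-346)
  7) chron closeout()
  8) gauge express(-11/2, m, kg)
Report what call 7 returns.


Answer: 1818-11-30

Derivation:
! arith lessen(x: -11/10) => 11/10
! arith negate() => -11/10
! arith over(x: 7) => -11/70
! arith over(x: -15) => 11/1050
! gauge express(v: 43, u_from: B, u_to: MiB) => 43/1048576
! chron roll(n: -346) => 1818-11-27
! chron closeout() => 1818-11-30
! gauge express(v: -11/2, u_from: m, u_to: kg) => ToolError: incompatible units


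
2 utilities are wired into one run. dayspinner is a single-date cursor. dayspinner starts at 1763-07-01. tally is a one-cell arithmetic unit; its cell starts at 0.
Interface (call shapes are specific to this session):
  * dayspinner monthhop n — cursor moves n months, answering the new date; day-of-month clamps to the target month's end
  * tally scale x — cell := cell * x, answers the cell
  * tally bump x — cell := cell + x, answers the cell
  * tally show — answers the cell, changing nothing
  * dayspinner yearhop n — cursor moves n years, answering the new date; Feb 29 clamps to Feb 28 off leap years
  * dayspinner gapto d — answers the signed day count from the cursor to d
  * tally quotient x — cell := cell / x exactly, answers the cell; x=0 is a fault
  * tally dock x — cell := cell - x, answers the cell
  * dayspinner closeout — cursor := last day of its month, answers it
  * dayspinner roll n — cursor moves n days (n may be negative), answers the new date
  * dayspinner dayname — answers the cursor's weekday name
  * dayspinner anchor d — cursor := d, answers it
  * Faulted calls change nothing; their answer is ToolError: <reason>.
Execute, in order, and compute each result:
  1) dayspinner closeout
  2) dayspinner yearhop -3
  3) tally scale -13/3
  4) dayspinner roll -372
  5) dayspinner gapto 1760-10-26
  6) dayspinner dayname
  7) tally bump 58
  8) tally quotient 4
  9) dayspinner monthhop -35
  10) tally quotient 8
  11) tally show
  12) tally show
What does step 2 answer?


Answer: 1760-07-31

Derivation:
> dayspinner closeout
  1763-07-31
> dayspinner yearhop n='-3'
  1760-07-31
> tally scale x='-13/3'
  0
> dayspinner roll n='-372'
  1759-07-25
> dayspinner gapto d='1760-10-26'
  459
> dayspinner dayname
  Wednesday
> tally bump x='58'
  58
> tally quotient x='4'
  29/2
> dayspinner monthhop n='-35'
  1756-08-25
> tally quotient x='8'
  29/16
> tally show
  29/16
> tally show
  29/16


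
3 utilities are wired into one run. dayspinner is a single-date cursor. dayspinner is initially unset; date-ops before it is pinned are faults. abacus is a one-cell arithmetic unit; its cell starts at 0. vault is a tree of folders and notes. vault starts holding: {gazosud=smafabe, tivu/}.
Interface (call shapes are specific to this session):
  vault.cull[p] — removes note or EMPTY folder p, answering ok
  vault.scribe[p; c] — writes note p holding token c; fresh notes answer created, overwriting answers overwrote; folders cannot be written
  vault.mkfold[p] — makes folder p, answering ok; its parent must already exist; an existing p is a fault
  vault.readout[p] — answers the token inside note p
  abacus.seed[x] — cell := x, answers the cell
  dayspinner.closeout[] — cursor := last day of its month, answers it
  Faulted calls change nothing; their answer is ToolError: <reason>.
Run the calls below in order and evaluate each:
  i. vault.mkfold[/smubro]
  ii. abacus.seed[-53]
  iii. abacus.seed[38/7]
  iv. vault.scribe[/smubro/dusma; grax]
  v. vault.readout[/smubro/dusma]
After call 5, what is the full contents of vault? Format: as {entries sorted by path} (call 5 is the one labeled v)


Step: mkfold[p: /smubro]
Result: ok
Step: seed[x: -53]
Result: -53
Step: seed[x: 38/7]
Result: 38/7
Step: scribe[p: /smubro/dusma; c: grax]
Result: created
Step: readout[p: /smubro/dusma]
Result: grax

Answer: {gazosud=smafabe, smubro/, smubro/dusma=grax, tivu/}


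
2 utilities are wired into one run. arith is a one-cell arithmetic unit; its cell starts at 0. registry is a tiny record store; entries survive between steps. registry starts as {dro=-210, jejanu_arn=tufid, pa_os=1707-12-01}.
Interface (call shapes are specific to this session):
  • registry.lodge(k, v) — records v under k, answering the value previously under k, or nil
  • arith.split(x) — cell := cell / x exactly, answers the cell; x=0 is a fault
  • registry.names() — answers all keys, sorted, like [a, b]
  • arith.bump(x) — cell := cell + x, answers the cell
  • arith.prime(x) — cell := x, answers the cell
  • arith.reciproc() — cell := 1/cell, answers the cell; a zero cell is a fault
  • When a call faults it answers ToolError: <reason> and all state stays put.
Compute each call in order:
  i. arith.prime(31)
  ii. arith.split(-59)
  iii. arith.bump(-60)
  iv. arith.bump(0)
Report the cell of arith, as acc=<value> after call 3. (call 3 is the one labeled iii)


Answer: acc=-3571/59

Derivation:
[in] prime x=31
= 31
[in] split x=-59
= -31/59
[in] bump x=-60
= -3571/59
[in] bump x=0
= -3571/59


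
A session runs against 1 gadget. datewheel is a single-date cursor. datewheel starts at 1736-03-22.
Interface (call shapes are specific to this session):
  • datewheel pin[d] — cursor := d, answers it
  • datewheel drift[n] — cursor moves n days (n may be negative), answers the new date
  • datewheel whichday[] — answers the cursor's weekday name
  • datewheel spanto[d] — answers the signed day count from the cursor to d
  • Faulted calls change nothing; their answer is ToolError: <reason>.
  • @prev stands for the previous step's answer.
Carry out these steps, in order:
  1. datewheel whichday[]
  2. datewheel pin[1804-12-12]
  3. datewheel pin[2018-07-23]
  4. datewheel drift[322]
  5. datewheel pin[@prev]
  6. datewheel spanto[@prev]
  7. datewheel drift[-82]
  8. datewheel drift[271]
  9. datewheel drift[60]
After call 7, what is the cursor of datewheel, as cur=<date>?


Answer: cur=2019-03-20

Derivation:
> datewheel whichday
[out] Thursday
> datewheel pin d=1804-12-12
[out] 1804-12-12
> datewheel pin d=2018-07-23
[out] 2018-07-23
> datewheel drift n=322
[out] 2019-06-10
> datewheel pin d=@prev
[out] 2019-06-10
> datewheel spanto d=@prev
[out] 0
> datewheel drift n=-82
[out] 2019-03-20
> datewheel drift n=271
[out] 2019-12-16
> datewheel drift n=60
[out] 2020-02-14
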